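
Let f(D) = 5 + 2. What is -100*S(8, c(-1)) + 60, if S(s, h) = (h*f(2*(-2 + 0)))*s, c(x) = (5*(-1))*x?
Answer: -27940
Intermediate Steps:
c(x) = -5*x
f(D) = 7
S(s, h) = 7*h*s (S(s, h) = (h*7)*s = (7*h)*s = 7*h*s)
-100*S(8, c(-1)) + 60 = -700*(-5*(-1))*8 + 60 = -700*5*8 + 60 = -100*280 + 60 = -28000 + 60 = -27940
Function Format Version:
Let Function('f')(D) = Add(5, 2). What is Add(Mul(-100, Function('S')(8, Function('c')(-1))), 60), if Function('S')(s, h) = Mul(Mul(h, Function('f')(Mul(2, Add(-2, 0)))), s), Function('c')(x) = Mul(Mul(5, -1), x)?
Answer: -27940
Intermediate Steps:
Function('c')(x) = Mul(-5, x)
Function('f')(D) = 7
Function('S')(s, h) = Mul(7, h, s) (Function('S')(s, h) = Mul(Mul(h, 7), s) = Mul(Mul(7, h), s) = Mul(7, h, s))
Add(Mul(-100, Function('S')(8, Function('c')(-1))), 60) = Add(Mul(-100, Mul(7, Mul(-5, -1), 8)), 60) = Add(Mul(-100, Mul(7, 5, 8)), 60) = Add(Mul(-100, 280), 60) = Add(-28000, 60) = -27940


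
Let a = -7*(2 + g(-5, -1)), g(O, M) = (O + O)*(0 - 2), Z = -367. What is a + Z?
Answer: -521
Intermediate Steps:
g(O, M) = -4*O (g(O, M) = (2*O)*(-2) = -4*O)
a = -154 (a = -7*(2 - 4*(-5)) = -7*(2 + 20) = -7*22 = -154)
a + Z = -154 - 367 = -521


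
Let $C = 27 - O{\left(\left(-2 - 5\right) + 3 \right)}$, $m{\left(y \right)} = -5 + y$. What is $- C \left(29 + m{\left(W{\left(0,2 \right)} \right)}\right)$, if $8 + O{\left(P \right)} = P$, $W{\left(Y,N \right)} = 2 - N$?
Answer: $-936$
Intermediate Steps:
$O{\left(P \right)} = -8 + P$
$C = 39$ ($C = 27 - \left(-8 + \left(\left(-2 - 5\right) + 3\right)\right) = 27 - \left(-8 + \left(-7 + 3\right)\right) = 27 - \left(-8 - 4\right) = 27 - -12 = 27 + 12 = 39$)
$- C \left(29 + m{\left(W{\left(0,2 \right)} \right)}\right) = - 39 \left(29 + \left(-5 + \left(2 - 2\right)\right)\right) = - 39 \left(29 + \left(-5 + 0\right)\right) = - 39 \left(29 - 5\right) = - 39 \cdot 24 = \left(-1\right) 936 = -936$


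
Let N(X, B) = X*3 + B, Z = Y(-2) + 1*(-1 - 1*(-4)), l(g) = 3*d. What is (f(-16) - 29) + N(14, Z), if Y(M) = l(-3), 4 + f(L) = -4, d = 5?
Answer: 23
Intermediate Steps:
l(g) = 15 (l(g) = 3*5 = 15)
f(L) = -8 (f(L) = -4 - 4 = -8)
Y(M) = 15
Z = 18 (Z = 15 + 1*(-1 - 1*(-4)) = 15 + 1*(-1 + 4) = 15 + 1*3 = 15 + 3 = 18)
N(X, B) = B + 3*X (N(X, B) = 3*X + B = B + 3*X)
(f(-16) - 29) + N(14, Z) = (-8 - 29) + (18 + 3*14) = -37 + (18 + 42) = -37 + 60 = 23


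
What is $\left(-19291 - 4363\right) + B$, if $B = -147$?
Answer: $-23801$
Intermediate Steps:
$\left(-19291 - 4363\right) + B = \left(-19291 - 4363\right) - 147 = -23654 - 147 = -23801$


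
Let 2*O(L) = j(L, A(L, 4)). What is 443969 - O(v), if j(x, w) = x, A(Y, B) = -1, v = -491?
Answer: 888429/2 ≈ 4.4421e+5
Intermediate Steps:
O(L) = L/2
443969 - O(v) = 443969 - (-491)/2 = 443969 - 1*(-491/2) = 443969 + 491/2 = 888429/2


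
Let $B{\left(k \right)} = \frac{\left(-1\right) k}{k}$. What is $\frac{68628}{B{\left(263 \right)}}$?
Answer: $-68628$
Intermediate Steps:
$B{\left(k \right)} = -1$
$\frac{68628}{B{\left(263 \right)}} = \frac{68628}{-1} = 68628 \left(-1\right) = -68628$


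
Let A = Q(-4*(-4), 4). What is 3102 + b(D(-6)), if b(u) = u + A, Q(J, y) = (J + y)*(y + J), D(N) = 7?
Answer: 3509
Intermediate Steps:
Q(J, y) = (J + y)**2 (Q(J, y) = (J + y)*(J + y) = (J + y)**2)
A = 400 (A = (-4*(-4) + 4)**2 = (16 + 4)**2 = 20**2 = 400)
b(u) = 400 + u (b(u) = u + 400 = 400 + u)
3102 + b(D(-6)) = 3102 + (400 + 7) = 3102 + 407 = 3509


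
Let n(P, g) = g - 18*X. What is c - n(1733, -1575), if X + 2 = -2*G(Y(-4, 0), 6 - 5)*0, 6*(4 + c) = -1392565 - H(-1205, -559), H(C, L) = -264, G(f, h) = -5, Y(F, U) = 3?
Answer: -1383091/6 ≈ -2.3052e+5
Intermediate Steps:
c = -1392325/6 (c = -4 + (-1392565 - 1*(-264))/6 = -4 + (-1392565 + 264)/6 = -4 + (1/6)*(-1392301) = -4 - 1392301/6 = -1392325/6 ≈ -2.3205e+5)
X = -2 (X = -2 - 2*(-5)*0 = -2 + 10*0 = -2 + 0 = -2)
n(P, g) = 36 + g (n(P, g) = g - 18*(-2) = g + 36 = 36 + g)
c - n(1733, -1575) = -1392325/6 - (36 - 1575) = -1392325/6 - 1*(-1539) = -1392325/6 + 1539 = -1383091/6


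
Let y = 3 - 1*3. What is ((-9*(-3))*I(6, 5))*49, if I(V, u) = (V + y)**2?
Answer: 47628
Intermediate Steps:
y = 0 (y = 3 - 3 = 0)
I(V, u) = V**2 (I(V, u) = (V + 0)**2 = V**2)
((-9*(-3))*I(6, 5))*49 = (-9*(-3)*6**2)*49 = (27*36)*49 = 972*49 = 47628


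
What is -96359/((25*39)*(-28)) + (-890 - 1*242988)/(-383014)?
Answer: 21782357713/5228141100 ≈ 4.1664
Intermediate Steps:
-96359/((25*39)*(-28)) + (-890 - 1*242988)/(-383014) = -96359/(975*(-28)) + (-890 - 242988)*(-1/383014) = -96359/(-27300) - 243878*(-1/383014) = -96359*(-1/27300) + 121939/191507 = 96359/27300 + 121939/191507 = 21782357713/5228141100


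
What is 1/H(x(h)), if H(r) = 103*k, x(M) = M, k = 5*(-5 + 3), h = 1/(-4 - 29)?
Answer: -1/1030 ≈ -0.00097087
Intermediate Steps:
h = -1/33 (h = 1/(-33) = -1/33 ≈ -0.030303)
k = -10 (k = 5*(-2) = -10)
H(r) = -1030 (H(r) = 103*(-10) = -1030)
1/H(x(h)) = 1/(-1030) = -1/1030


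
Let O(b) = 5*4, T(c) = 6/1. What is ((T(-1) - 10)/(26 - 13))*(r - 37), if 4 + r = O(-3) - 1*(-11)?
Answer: 40/13 ≈ 3.0769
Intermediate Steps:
T(c) = 6 (T(c) = 6*1 = 6)
O(b) = 20
r = 27 (r = -4 + (20 - 1*(-11)) = -4 + (20 + 11) = -4 + 31 = 27)
((T(-1) - 10)/(26 - 13))*(r - 37) = ((6 - 10)/(26 - 13))*(27 - 37) = -4/13*(-10) = 40/13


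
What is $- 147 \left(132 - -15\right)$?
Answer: $-21609$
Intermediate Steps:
$- 147 \left(132 - -15\right) = - 147 \left(132 + 15\right) = \left(-147\right) 147 = -21609$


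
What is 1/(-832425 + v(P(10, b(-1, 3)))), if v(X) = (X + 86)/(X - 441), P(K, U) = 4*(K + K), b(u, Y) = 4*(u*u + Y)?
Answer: -361/300505591 ≈ -1.2013e-6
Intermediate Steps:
b(u, Y) = 4*Y + 4*u² (b(u, Y) = 4*(u² + Y) = 4*(Y + u²) = 4*Y + 4*u²)
P(K, U) = 8*K (P(K, U) = 4*(2*K) = 8*K)
v(X) = (86 + X)/(-441 + X)
1/(-832425 + v(P(10, b(-1, 3)))) = 1/(-832425 + (86 + 8*10)/(-441 + 8*10)) = 1/(-832425 + (86 + 80)/(-441 + 80)) = 1/(-832425 + 166/(-361)) = 1/(-832425 - 1/361*166) = 1/(-832425 - 166/361) = 1/(-300505591/361) = -361/300505591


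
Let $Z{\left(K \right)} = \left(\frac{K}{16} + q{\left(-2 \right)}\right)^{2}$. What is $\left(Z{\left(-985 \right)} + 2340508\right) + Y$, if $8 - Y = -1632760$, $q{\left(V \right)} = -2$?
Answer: $\frac{1018192945}{256} \approx 3.9773 \cdot 10^{6}$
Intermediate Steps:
$Z{\left(K \right)} = \left(-2 + \frac{K}{16}\right)^{2}$ ($Z{\left(K \right)} = \left(\frac{K}{16} - 2\right)^{2} = \left(-2 + \frac{K}{16}\right)^{2}$)
$Y = 1632768$ ($Y = 8 - -1632760 = 8 + 1632760 = 1632768$)
$\left(Z{\left(-985 \right)} + 2340508\right) + Y = \left(\frac{\left(-32 - 985\right)^{2}}{256} + 2340508\right) + 1632768 = \left(\frac{\left(-1017\right)^{2}}{256} + 2340508\right) + 1632768 = \left(\frac{1}{256} \cdot 1034289 + 2340508\right) + 1632768 = \left(\frac{1034289}{256} + 2340508\right) + 1632768 = \frac{600204337}{256} + 1632768 = \frac{1018192945}{256}$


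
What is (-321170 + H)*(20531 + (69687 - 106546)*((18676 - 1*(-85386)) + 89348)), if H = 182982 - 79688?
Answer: 1553211566708284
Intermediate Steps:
H = 103294
(-321170 + H)*(20531 + (69687 - 106546)*((18676 - 1*(-85386)) + 89348)) = (-321170 + 103294)*(20531 + (69687 - 106546)*((18676 - 1*(-85386)) + 89348)) = -217876*(20531 - 36859*((18676 + 85386) + 89348)) = -217876*(20531 - 36859*(104062 + 89348)) = -217876*(20531 - 36859*193410) = -217876*(20531 - 7128899190) = -217876*(-7128878659) = 1553211566708284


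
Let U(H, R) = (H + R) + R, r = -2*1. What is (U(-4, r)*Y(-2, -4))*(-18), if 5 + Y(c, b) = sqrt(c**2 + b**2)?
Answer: -720 + 288*sqrt(5) ≈ -76.012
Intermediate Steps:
r = -2
Y(c, b) = -5 + sqrt(b**2 + c**2) (Y(c, b) = -5 + sqrt(c**2 + b**2) = -5 + sqrt(b**2 + c**2))
U(H, R) = H + 2*R
(U(-4, r)*Y(-2, -4))*(-18) = ((-4 + 2*(-2))*(-5 + sqrt((-4)**2 + (-2)**2)))*(-18) = ((-4 - 4)*(-5 + sqrt(16 + 4)))*(-18) = -8*(-5 + sqrt(20))*(-18) = -8*(-5 + 2*sqrt(5))*(-18) = (40 - 16*sqrt(5))*(-18) = -720 + 288*sqrt(5)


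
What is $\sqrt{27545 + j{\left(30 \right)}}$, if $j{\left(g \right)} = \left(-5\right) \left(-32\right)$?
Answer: $\sqrt{27705} \approx 166.45$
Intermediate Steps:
$j{\left(g \right)} = 160$
$\sqrt{27545 + j{\left(30 \right)}} = \sqrt{27545 + 160} = \sqrt{27705}$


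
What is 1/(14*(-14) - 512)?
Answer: -1/708 ≈ -0.0014124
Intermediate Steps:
1/(14*(-14) - 512) = 1/(-196 - 512) = 1/(-708) = -1/708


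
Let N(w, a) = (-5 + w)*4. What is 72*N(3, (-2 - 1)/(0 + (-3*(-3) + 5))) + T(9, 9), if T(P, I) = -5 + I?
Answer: -572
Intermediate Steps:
N(w, a) = -20 + 4*w
72*N(3, (-2 - 1)/(0 + (-3*(-3) + 5))) + T(9, 9) = 72*(-20 + 4*3) + (-5 + 9) = 72*(-20 + 12) + 4 = 72*(-8) + 4 = -576 + 4 = -572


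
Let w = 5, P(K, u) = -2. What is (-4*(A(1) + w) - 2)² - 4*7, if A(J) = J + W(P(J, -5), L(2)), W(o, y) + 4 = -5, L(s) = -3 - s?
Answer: 72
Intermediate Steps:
W(o, y) = -9 (W(o, y) = -4 - 5 = -9)
A(J) = -9 + J (A(J) = J - 9 = -9 + J)
(-4*(A(1) + w) - 2)² - 4*7 = (-4*((-9 + 1) + 5) - 2)² - 4*7 = (-4*(-8 + 5) - 2)² - 28 = (-4*(-3) - 2)² - 28 = (12 - 2)² - 28 = 10² - 28 = 100 - 28 = 72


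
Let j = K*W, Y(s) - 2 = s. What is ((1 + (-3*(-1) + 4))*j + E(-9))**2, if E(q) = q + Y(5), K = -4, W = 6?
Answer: 37636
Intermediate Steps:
Y(s) = 2 + s
j = -24 (j = -4*6 = -24)
E(q) = 7 + q (E(q) = q + (2 + 5) = q + 7 = 7 + q)
((1 + (-3*(-1) + 4))*j + E(-9))**2 = ((1 + (-3*(-1) + 4))*(-24) + (7 - 9))**2 = ((1 + (3 + 4))*(-24) - 2)**2 = ((1 + 7)*(-24) - 2)**2 = (8*(-24) - 2)**2 = (-192 - 2)**2 = (-194)**2 = 37636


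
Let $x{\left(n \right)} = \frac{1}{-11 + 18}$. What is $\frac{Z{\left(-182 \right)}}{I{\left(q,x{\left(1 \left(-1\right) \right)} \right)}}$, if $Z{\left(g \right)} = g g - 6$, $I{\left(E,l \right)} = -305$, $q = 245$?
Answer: $- \frac{33118}{305} \approx -108.58$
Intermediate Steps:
$x{\left(n \right)} = \frac{1}{7}$
$Z{\left(g \right)} = -6 + g^{2}$ ($Z{\left(g \right)} = g^{2} - 6 = -6 + g^{2}$)
$\frac{Z{\left(-182 \right)}}{I{\left(q,x{\left(1 \left(-1\right) \right)} \right)}} = \frac{-6 + \left(-182\right)^{2}}{-305} = \left(-6 + 33124\right) \left(- \frac{1}{305}\right) = 33118 \left(- \frac{1}{305}\right) = - \frac{33118}{305}$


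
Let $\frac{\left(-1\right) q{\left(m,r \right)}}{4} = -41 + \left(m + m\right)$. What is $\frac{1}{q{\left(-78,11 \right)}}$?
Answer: $\frac{1}{788} \approx 0.001269$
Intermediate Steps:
$q{\left(m,r \right)} = 164 - 8 m$ ($q{\left(m,r \right)} = - 4 \left(-41 + \left(m + m\right)\right) = - 4 \left(-41 + 2 m\right) = 164 - 8 m$)
$\frac{1}{q{\left(-78,11 \right)}} = \frac{1}{164 - -624} = \frac{1}{164 + 624} = \frac{1}{788}$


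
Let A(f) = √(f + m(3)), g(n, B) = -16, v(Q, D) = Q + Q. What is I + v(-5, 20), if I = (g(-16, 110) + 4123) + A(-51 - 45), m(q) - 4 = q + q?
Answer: 4097 + I*√86 ≈ 4097.0 + 9.2736*I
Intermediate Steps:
v(Q, D) = 2*Q
m(q) = 4 + 2*q (m(q) = 4 + (q + q) = 4 + 2*q)
A(f) = √(10 + f) (A(f) = √(f + (4 + 2*3)) = √(f + (4 + 6)) = √(f + 10) = √(10 + f))
I = 4107 + I*√86 (I = (-16 + 4123) + √(10 + (-51 - 45)) = 4107 + √(10 - 96) = 4107 + √(-86) = 4107 + I*√86 ≈ 4107.0 + 9.2736*I)
I + v(-5, 20) = (4107 + I*√86) + 2*(-5) = (4107 + I*√86) - 10 = 4097 + I*√86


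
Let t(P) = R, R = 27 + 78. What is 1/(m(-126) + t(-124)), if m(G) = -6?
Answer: 1/99 ≈ 0.010101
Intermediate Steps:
R = 105
t(P) = 105
1/(m(-126) + t(-124)) = 1/(-6 + 105) = 1/99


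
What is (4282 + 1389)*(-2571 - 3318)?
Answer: -33396519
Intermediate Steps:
(4282 + 1389)*(-2571 - 3318) = 5671*(-5889) = -33396519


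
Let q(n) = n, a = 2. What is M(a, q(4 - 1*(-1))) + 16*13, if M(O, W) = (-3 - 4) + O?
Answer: 203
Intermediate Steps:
M(O, W) = -7 + O
M(a, q(4 - 1*(-1))) + 16*13 = (-7 + 2) + 16*13 = -5 + 208 = 203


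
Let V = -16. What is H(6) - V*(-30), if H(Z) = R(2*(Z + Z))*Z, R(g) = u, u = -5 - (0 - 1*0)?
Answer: -510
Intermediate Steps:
u = -5 (u = -5 - (0 + 0) = -5 - 1*0 = -5 + 0 = -5)
R(g) = -5
H(Z) = -5*Z
H(6) - V*(-30) = -5*6 - (-16)*(-30) = -30 - 1*480 = -30 - 480 = -510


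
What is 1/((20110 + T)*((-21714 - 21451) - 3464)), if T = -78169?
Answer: 1/2707233111 ≈ 3.6938e-10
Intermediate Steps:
1/((20110 + T)*((-21714 - 21451) - 3464)) = 1/((20110 - 78169)*((-21714 - 21451) - 3464)) = 1/((-58059)*(-43165 - 3464)) = -1/58059/(-46629) = -1/58059*(-1/46629) = 1/2707233111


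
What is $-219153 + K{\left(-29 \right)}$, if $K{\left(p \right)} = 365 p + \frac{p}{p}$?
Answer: $-229737$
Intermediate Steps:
$K{\left(p \right)} = 1 + 365 p$ ($K{\left(p \right)} = 365 p + 1 = 1 + 365 p$)
$-219153 + K{\left(-29 \right)} = -219153 + \left(1 + 365 \left(-29\right)\right) = -219153 + \left(1 - 10585\right) = -219153 - 10584 = -229737$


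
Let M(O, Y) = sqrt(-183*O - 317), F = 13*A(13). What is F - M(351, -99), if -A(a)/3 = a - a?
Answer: -5*I*sqrt(2582) ≈ -254.07*I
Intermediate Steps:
A(a) = 0 (A(a) = -3*(a - a) = -3*0 = 0)
F = 0 (F = 13*0 = 0)
M(O, Y) = sqrt(-317 - 183*O)
F - M(351, -99) = 0 - sqrt(-317 - 183*351) = 0 - sqrt(-317 - 64233) = 0 - sqrt(-64550) = 0 - 5*I*sqrt(2582) = -5*I*sqrt(2582)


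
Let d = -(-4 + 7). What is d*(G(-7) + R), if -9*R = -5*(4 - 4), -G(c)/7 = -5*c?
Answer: 735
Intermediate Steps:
G(c) = 35*c (G(c) = -(-35)*c = 35*c)
R = 0 (R = -(-5)*(4 - 4)/9 = -(-5)*0/9 = -⅑*0 = 0)
d = -3 (d = -1*3 = -3)
d*(G(-7) + R) = -3*(35*(-7) + 0) = -3*(-245 + 0) = -3*(-245) = 735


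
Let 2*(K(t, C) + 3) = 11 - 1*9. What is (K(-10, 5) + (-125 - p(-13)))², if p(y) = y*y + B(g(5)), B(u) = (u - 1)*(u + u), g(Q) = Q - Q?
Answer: 87616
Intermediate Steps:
g(Q) = 0
B(u) = 2*u*(-1 + u) (B(u) = (-1 + u)*(2*u) = 2*u*(-1 + u))
K(t, C) = -2 (K(t, C) = -3 + (11 - 1*9)/2 = -3 + (11 - 9)/2 = -3 + (½)*2 = -3 + 1 = -2)
p(y) = y² (p(y) = y*y + 2*0*(-1 + 0) = y² + 2*0*(-1) = y² + 0 = y²)
(K(-10, 5) + (-125 - p(-13)))² = (-2 + (-125 - 1*(-13)²))² = (-2 + (-125 - 1*169))² = (-2 + (-125 - 169))² = (-2 - 294)² = (-296)² = 87616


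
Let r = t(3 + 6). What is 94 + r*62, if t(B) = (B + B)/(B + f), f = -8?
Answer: 1210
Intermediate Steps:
t(B) = 2*B/(-8 + B) (t(B) = (B + B)/(B - 8) = (2*B)/(-8 + B) = 2*B/(-8 + B))
r = 18 (r = 2*(3 + 6)/(-8 + (3 + 6)) = 2*9/(-8 + 9) = 2*9/1 = 2*9*1 = 18)
94 + r*62 = 94 + 18*62 = 94 + 1116 = 1210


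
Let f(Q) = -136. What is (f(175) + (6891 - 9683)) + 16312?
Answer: 13384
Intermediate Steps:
(f(175) + (6891 - 9683)) + 16312 = (-136 + (6891 - 9683)) + 16312 = (-136 - 2792) + 16312 = -2928 + 16312 = 13384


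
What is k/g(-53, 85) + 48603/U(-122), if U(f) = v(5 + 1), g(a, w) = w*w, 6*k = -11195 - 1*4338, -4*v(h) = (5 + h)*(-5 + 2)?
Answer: 2809082537/476850 ≈ 5890.9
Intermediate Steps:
v(h) = 15/4 + 3*h/4 (v(h) = -(5 + h)*(-5 + 2)/4 = -(5 + h)*(-3)/4 = -(-15 - 3*h)/4 = 15/4 + 3*h/4)
k = -15533/6 (k = (-11195 - 1*4338)/6 = (-11195 - 4338)/6 = (⅙)*(-15533) = -15533/6 ≈ -2588.8)
g(a, w) = w²
U(f) = 33/4 (U(f) = 15/4 + 3*(5 + 1)/4 = 15/4 + (¾)*6 = 15/4 + 9/2 = 33/4)
k/g(-53, 85) + 48603/U(-122) = -15533/(6*(85²)) + 48603/(33/4) = -15533/6/7225 + 48603*(4/33) = -15533/6*1/7225 + 64804/11 = -15533/43350 + 64804/11 = 2809082537/476850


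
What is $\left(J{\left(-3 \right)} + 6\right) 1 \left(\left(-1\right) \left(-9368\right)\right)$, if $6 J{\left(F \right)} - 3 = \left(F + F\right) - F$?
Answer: $56208$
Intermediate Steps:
$J{\left(F \right)} = \frac{1}{2} + \frac{F}{6}$ ($J{\left(F \right)} = \frac{1}{2} + \frac{\left(F + F\right) - F}{6} = \frac{1}{2} + \frac{2 F - F}{6} = \frac{1}{2} + \frac{F}{6}$)
$\left(J{\left(-3 \right)} + 6\right) 1 \left(\left(-1\right) \left(-9368\right)\right) = \left(\left(\frac{1}{2} + \frac{1}{6} \left(-3\right)\right) + 6\right) 1 \left(\left(-1\right) \left(-9368\right)\right) = \left(\left(\frac{1}{2} - \frac{1}{2}\right) + 6\right) 1 \cdot 9368 = \left(0 + 6\right) 1 \cdot 9368 = 6 \cdot 1 \cdot 9368 = 6 \cdot 9368 = 56208$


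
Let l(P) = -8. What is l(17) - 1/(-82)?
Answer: -655/82 ≈ -7.9878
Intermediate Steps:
l(17) - 1/(-82) = -8 - 1/(-82) = -8 - 1*(-1/82) = -8 + 1/82 = -655/82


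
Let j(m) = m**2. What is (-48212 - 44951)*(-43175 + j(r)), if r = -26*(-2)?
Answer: 3770399773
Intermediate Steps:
r = 52
(-48212 - 44951)*(-43175 + j(r)) = (-48212 - 44951)*(-43175 + 52**2) = -93163*(-43175 + 2704) = -93163*(-40471) = 3770399773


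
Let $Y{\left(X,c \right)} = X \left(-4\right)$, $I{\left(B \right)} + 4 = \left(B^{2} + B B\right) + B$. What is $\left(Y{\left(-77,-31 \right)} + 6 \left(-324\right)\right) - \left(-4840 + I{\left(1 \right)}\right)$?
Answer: $3205$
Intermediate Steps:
$I{\left(B \right)} = -4 + B + 2 B^{2}$ ($I{\left(B \right)} = -4 + \left(\left(B^{2} + B B\right) + B\right) = -4 + \left(\left(B^{2} + B^{2}\right) + B\right) = -4 + \left(2 B^{2} + B\right) = -4 + \left(B + 2 B^{2}\right) = -4 + B + 2 B^{2}$)
$Y{\left(X,c \right)} = - 4 X$
$\left(Y{\left(-77,-31 \right)} + 6 \left(-324\right)\right) - \left(-4840 + I{\left(1 \right)}\right) = \left(\left(-4\right) \left(-77\right) + 6 \left(-324\right)\right) + \left(4840 - \left(-4 + 1 + 2 \cdot 1^{2}\right)\right) = \left(308 - 1944\right) + \left(4840 - \left(-4 + 1 + 2 \cdot 1\right)\right) = -1636 + \left(4840 - \left(-4 + 1 + 2\right)\right) = -1636 + \left(4840 - -1\right) = -1636 + \left(4840 + 1\right) = -1636 + 4841 = 3205$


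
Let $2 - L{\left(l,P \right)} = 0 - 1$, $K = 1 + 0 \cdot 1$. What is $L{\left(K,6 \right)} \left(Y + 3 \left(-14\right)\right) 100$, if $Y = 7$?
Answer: $-10500$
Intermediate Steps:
$K = 1$ ($K = 1 + 0 = 1$)
$L{\left(l,P \right)} = 3$ ($L{\left(l,P \right)} = 2 - \left(0 - 1\right) = 2 - -1 = 2 + 1 = 3$)
$L{\left(K,6 \right)} \left(Y + 3 \left(-14\right)\right) 100 = 3 \left(7 + 3 \left(-14\right)\right) 100 = 3 \left(7 - 42\right) 100 = 3 \left(-35\right) 100 = \left(-105\right) 100 = -10500$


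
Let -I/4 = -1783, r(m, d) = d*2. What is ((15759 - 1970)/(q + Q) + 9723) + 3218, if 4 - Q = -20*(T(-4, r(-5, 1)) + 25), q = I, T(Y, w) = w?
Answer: 99348905/7676 ≈ 12943.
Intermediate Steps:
r(m, d) = 2*d
I = 7132 (I = -4*(-1783) = 7132)
q = 7132
Q = 544 (Q = 4 - (-20)*(2*1 + 25) = 4 - (-20)*(2 + 25) = 4 - (-20)*27 = 4 - 1*(-540) = 4 + 540 = 544)
((15759 - 1970)/(q + Q) + 9723) + 3218 = ((15759 - 1970)/(7132 + 544) + 9723) + 3218 = (13789/7676 + 9723) + 3218 = 74647537/7676 + 3218 = 99348905/7676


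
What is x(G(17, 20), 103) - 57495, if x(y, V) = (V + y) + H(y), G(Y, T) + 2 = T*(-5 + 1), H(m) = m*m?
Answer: -50750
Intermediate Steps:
H(m) = m²
G(Y, T) = -2 - 4*T (G(Y, T) = -2 + T*(-5 + 1) = -2 + T*(-4) = -2 - 4*T)
x(y, V) = V + y + y² (x(y, V) = (V + y) + y² = V + y + y²)
x(G(17, 20), 103) - 57495 = (103 + (-2 - 4*20) + (-2 - 4*20)²) - 57495 = (103 + (-2 - 80) + (-2 - 80)²) - 57495 = (103 - 82 + (-82)²) - 57495 = (103 - 82 + 6724) - 57495 = 6745 - 57495 = -50750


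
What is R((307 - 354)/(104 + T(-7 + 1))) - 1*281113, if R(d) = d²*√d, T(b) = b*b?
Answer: -281113 + 2209*I*√1645/1372000 ≈ -2.8111e+5 + 0.065302*I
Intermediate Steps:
T(b) = b²
R(d) = d^(5/2)
R((307 - 354)/(104 + T(-7 + 1))) - 1*281113 = ((307 - 354)/(104 + (-7 + 1)²))^(5/2) - 1*281113 = (-47/(104 + (-6)²))^(5/2) - 281113 = (-47/(104 + 36))^(5/2) - 281113 = (-47/140)^(5/2) - 281113 = 2209*I*√1645/1372000 - 281113 = -281113 + 2209*I*√1645/1372000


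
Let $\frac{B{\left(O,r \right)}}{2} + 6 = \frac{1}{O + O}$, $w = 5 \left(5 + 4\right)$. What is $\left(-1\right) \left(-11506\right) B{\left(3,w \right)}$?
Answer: $- \frac{402710}{3} \approx -1.3424 \cdot 10^{5}$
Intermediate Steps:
$w = 45$ ($w = 5 \cdot 9 = 45$)
$B{\left(O,r \right)} = -12 + \frac{1}{O}$ ($B{\left(O,r \right)} = -12 + \frac{2}{O + O} = -12 + \frac{2}{2 O} = -12 + 2 \frac{1}{2 O} = -12 + \frac{1}{O}$)
$\left(-1\right) \left(-11506\right) B{\left(3,w \right)} = \left(-1\right) \left(-11506\right) \left(-12 + \frac{1}{3}\right) = 11506 \left(-12 + \frac{1}{3}\right) = 11506 \left(- \frac{35}{3}\right) = - \frac{402710}{3}$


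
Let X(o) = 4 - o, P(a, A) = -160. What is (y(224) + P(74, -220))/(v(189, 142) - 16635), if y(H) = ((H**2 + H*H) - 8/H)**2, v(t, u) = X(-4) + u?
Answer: -526352333039/861616 ≈ -6.1089e+5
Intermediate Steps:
v(t, u) = 8 + u (v(t, u) = (4 - 1*(-4)) + u = (4 + 4) + u = 8 + u)
y(H) = (-8/H + 2*H**2)**2 (y(H) = ((H**2 + H**2) - 8/H)**2 = (2*H**2 - 8/H)**2 = (-8/H + 2*H**2)**2)
(y(224) + P(74, -220))/(v(189, 142) - 16635) = (4*(-4 + 224**3)**2/224**2 - 160)/((8 + 142) - 16635) = (4*(1/50176)*(-4 + 11239424)**2 - 160)/(150 - 16635) = (4*(1/50176)*11239420**2 - 160)/(-16485) = (4*(1/50176)*126324561936400 - 160)*(-1/16485) = (7895285121025/784 - 160)*(-1/16485) = (7895284995585/784)*(-1/16485) = -526352333039/861616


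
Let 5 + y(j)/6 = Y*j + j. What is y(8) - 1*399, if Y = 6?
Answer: -93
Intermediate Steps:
y(j) = -30 + 42*j (y(j) = -30 + 6*(6*j + j) = -30 + 6*(7*j) = -30 + 42*j)
y(8) - 1*399 = (-30 + 42*8) - 1*399 = (-30 + 336) - 399 = 306 - 399 = -93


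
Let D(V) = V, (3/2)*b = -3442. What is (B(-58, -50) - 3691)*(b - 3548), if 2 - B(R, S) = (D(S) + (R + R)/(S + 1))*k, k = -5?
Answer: 481847224/21 ≈ 2.2945e+7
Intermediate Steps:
b = -6884/3 (b = (⅔)*(-3442) = -6884/3 ≈ -2294.7)
B(R, S) = 2 + 5*S + 10*R/(1 + S) (B(R, S) = 2 - (S + (R + R)/(S + 1))*(-5) = 2 - (S + (2*R)/(1 + S))*(-5) = 2 - (S + 2*R/(1 + S))*(-5) = 2 - (-5*S - 10*R/(1 + S)) = 2 + (5*S + 10*R/(1 + S)) = 2 + 5*S + 10*R/(1 + S))
(B(-58, -50) - 3691)*(b - 3548) = ((2 + 5*(-50)² + 7*(-50) + 10*(-58))/(1 - 50) - 3691)*(-6884/3 - 3548) = ((2 + 5*2500 - 350 - 580)/(-49) - 3691)*(-17528/3) = (-(2 + 12500 - 350 - 580)/49 - 3691)*(-17528/3) = (-1/49*11572 - 3691)*(-17528/3) = (-11572/49 - 3691)*(-17528/3) = -192431/49*(-17528/3) = 481847224/21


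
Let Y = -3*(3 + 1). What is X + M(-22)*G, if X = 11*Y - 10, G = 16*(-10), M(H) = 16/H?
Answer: -282/11 ≈ -25.636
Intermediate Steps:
G = -160
Y = -12 (Y = -3*4 = -12)
X = -142 (X = 11*(-12) - 10 = -132 - 10 = -142)
X + M(-22)*G = -142 + (16/(-22))*(-160) = -142 + (16*(-1/22))*(-160) = -142 - 8/11*(-160) = -142 + 1280/11 = -282/11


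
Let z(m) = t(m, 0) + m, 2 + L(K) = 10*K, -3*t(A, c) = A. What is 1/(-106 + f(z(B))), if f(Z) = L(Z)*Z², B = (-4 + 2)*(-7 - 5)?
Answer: 1/40342 ≈ 2.4788e-5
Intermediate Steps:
t(A, c) = -A/3
L(K) = -2 + 10*K
B = 24 (B = -2*(-12) = 24)
z(m) = 2*m/3 (z(m) = -m/3 + m = 2*m/3)
f(Z) = Z²*(-2 + 10*Z) (f(Z) = (-2 + 10*Z)*Z² = Z²*(-2 + 10*Z))
1/(-106 + f(z(B))) = 1/(-106 + ((⅔)*24)²*(-2 + 10*((⅔)*24))) = 1/(-106 + 16²*(-2 + 10*16)) = 1/(-106 + 256*(-2 + 160)) = 1/(-106 + 256*158) = 1/(-106 + 40448) = 1/40342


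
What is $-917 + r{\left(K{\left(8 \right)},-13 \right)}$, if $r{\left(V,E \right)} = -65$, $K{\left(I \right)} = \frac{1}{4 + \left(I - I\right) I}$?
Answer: $-982$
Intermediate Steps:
$K{\left(I \right)} = \frac{1}{4}$ ($K{\left(I \right)} = \frac{1}{4 + 0 I} = \frac{1}{4 + 0} = \frac{1}{4}$)
$-917 + r{\left(K{\left(8 \right)},-13 \right)} = -917 - 65 = -982$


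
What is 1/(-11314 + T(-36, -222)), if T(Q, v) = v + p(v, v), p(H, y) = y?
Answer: -1/11758 ≈ -8.5048e-5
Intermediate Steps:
T(Q, v) = 2*v (T(Q, v) = v + v = 2*v)
1/(-11314 + T(-36, -222)) = 1/(-11314 + 2*(-222)) = 1/(-11314 - 444) = 1/(-11758) = -1/11758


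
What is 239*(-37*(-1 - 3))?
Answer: 35372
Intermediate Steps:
239*(-37*(-1 - 3)) = 239*(-37*(-4)) = 239*148 = 35372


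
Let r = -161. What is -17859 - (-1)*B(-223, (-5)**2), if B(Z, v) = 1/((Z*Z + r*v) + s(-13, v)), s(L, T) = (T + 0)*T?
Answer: -827389610/46329 ≈ -17859.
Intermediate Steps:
s(L, T) = T**2 (s(L, T) = T*T = T**2)
B(Z, v) = 1/(Z**2 + v**2 - 161*v) (B(Z, v) = 1/((Z*Z - 161*v) + v**2) = 1/((Z**2 - 161*v) + v**2) = 1/(Z**2 + v**2 - 161*v))
-17859 - (-1)*B(-223, (-5)**2) = -17859 - (-1)/((-223)**2 + ((-5)**2)**2 - 161*(-5)**2) = -17859 - (-1)/(49729 + 25**2 - 161*25) = -17859 - (-1)/(49729 + 625 - 4025) = -17859 - (-1)/46329 = -17859 - 1*(-1/46329) = -17859 + 1/46329 = -827389610/46329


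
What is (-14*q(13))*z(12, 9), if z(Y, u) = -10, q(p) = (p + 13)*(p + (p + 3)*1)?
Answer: 105560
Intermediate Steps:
q(p) = (3 + 2*p)*(13 + p) (q(p) = (13 + p)*(p + (3 + p)*1) = (13 + p)*(p + (3 + p)) = (13 + p)*(3 + 2*p) = (3 + 2*p)*(13 + p))
(-14*q(13))*z(12, 9) = -14*(39 + 2*13**2 + 29*13)*(-10) = -14*(39 + 2*169 + 377)*(-10) = -14*(39 + 338 + 377)*(-10) = -14*754*(-10) = -10556*(-10) = 105560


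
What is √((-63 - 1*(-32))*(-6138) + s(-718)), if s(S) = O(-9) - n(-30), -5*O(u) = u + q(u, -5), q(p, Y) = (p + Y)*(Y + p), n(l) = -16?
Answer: √4756415/5 ≈ 436.18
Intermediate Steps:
q(p, Y) = (Y + p)² (q(p, Y) = (Y + p)*(Y + p) = (Y + p)²)
O(u) = -u/5 - (-5 + u)²/5 (O(u) = -(u + (-5 + u)²)/5 = -u/5 - (-5 + u)²/5)
s(S) = -107/5 (s(S) = (-⅕*(-9) - (-5 - 9)²/5) - 1*(-16) = (9/5 - ⅕*(-14)²) + 16 = (9/5 - ⅕*196) + 16 = (9/5 - 196/5) + 16 = -187/5 + 16 = -107/5)
√((-63 - 1*(-32))*(-6138) + s(-718)) = √((-63 - 1*(-32))*(-6138) - 107/5) = √((-63 + 32)*(-6138) - 107/5) = √(-31*(-6138) - 107/5) = √(190278 - 107/5) = √(951283/5) = √4756415/5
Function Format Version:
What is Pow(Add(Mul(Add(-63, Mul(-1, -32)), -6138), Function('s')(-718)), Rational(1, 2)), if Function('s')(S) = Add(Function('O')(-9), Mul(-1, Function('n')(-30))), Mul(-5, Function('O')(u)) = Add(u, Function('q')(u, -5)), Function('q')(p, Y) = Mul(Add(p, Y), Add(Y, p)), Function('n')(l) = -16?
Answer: Mul(Rational(1, 5), Pow(4756415, Rational(1, 2))) ≈ 436.18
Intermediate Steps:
Function('q')(p, Y) = Pow(Add(Y, p), 2) (Function('q')(p, Y) = Mul(Add(Y, p), Add(Y, p)) = Pow(Add(Y, p), 2))
Function('O')(u) = Add(Mul(Rational(-1, 5), u), Mul(Rational(-1, 5), Pow(Add(-5, u), 2))) (Function('O')(u) = Mul(Rational(-1, 5), Add(u, Pow(Add(-5, u), 2))) = Add(Mul(Rational(-1, 5), u), Mul(Rational(-1, 5), Pow(Add(-5, u), 2))))
Function('s')(S) = Rational(-107, 5) (Function('s')(S) = Add(Add(Mul(Rational(-1, 5), -9), Mul(Rational(-1, 5), Pow(Add(-5, -9), 2))), Mul(-1, -16)) = Add(Add(Rational(9, 5), Mul(Rational(-1, 5), Pow(-14, 2))), 16) = Add(Add(Rational(9, 5), Mul(Rational(-1, 5), 196)), 16) = Add(Add(Rational(9, 5), Rational(-196, 5)), 16) = Add(Rational(-187, 5), 16) = Rational(-107, 5))
Pow(Add(Mul(Add(-63, Mul(-1, -32)), -6138), Function('s')(-718)), Rational(1, 2)) = Pow(Add(Mul(Add(-63, Mul(-1, -32)), -6138), Rational(-107, 5)), Rational(1, 2)) = Pow(Add(Mul(Add(-63, 32), -6138), Rational(-107, 5)), Rational(1, 2)) = Pow(Add(Mul(-31, -6138), Rational(-107, 5)), Rational(1, 2)) = Pow(Add(190278, Rational(-107, 5)), Rational(1, 2)) = Pow(Rational(951283, 5), Rational(1, 2)) = Mul(Rational(1, 5), Pow(4756415, Rational(1, 2)))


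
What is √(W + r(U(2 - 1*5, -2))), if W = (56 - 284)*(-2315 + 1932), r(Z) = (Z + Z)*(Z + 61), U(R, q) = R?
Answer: 24*√151 ≈ 294.92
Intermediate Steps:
r(Z) = 2*Z*(61 + Z) (r(Z) = (2*Z)*(61 + Z) = 2*Z*(61 + Z))
W = 87324 (W = -228*(-383) = 87324)
√(W + r(U(2 - 1*5, -2))) = √(87324 + 2*(2 - 1*5)*(61 + (2 - 1*5))) = √(87324 + 2*(2 - 5)*(61 + (2 - 5))) = √(87324 + 2*(-3)*(61 - 3)) = √(87324 + 2*(-3)*58) = √(87324 - 348) = √86976 = 24*√151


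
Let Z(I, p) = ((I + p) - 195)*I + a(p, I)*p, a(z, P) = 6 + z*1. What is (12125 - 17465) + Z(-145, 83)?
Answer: 39312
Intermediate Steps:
a(z, P) = 6 + z
Z(I, p) = I*(-195 + I + p) + p*(6 + p) (Z(I, p) = ((I + p) - 195)*I + (6 + p)*p = (-195 + I + p)*I + p*(6 + p) = I*(-195 + I + p) + p*(6 + p))
(12125 - 17465) + Z(-145, 83) = (12125 - 17465) + ((-145)² - 195*(-145) - 145*83 + 83*(6 + 83)) = -5340 + (21025 + 28275 - 12035 + 83*89) = -5340 + (21025 + 28275 - 12035 + 7387) = -5340 + 44652 = 39312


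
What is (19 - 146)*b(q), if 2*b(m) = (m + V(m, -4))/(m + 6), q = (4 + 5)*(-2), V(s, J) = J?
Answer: -1397/12 ≈ -116.42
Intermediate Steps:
q = -18 (q = 9*(-2) = -18)
b(m) = (-4 + m)/(2*(6 + m)) (b(m) = ((m - 4)/(m + 6))/2 = ((-4 + m)/(6 + m))/2 = (-4 + m)/(2*(6 + m)))
(19 - 146)*b(q) = (19 - 146)*((-4 - 18)/(2*(6 - 18))) = -127*(-22)/(2*(-12)) = -127*(-1)*(-22)/(2*12) = -127*11/12 = -1397/12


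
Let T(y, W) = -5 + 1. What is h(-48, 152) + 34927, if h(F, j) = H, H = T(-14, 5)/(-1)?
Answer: 34931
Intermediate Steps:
T(y, W) = -4
H = 4 (H = -4/(-1) = -4*(-1) = 4)
h(F, j) = 4
h(-48, 152) + 34927 = 4 + 34927 = 34931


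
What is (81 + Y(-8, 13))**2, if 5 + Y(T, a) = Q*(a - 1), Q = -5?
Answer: 256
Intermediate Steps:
Y(T, a) = -5*a (Y(T, a) = -5 - 5*(a - 1) = -5 - 5*(-1 + a) = -5 + (5 - 5*a) = -5*a)
(81 + Y(-8, 13))**2 = (81 - 5*13)**2 = (81 - 65)**2 = 16**2 = 256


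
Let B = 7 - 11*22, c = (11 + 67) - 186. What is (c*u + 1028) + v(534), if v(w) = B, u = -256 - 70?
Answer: 36001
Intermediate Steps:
c = -108 (c = 78 - 186 = -108)
u = -326
B = -235 (B = 7 - 242 = -235)
v(w) = -235
(c*u + 1028) + v(534) = (-108*(-326) + 1028) - 235 = (35208 + 1028) - 235 = 36236 - 235 = 36001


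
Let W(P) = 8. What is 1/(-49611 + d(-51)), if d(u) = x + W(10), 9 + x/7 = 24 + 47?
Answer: -1/49169 ≈ -2.0338e-5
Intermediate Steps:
x = 434 (x = -63 + 7*(24 + 47) = -63 + 7*71 = -63 + 497 = 434)
d(u) = 442 (d(u) = 434 + 8 = 442)
1/(-49611 + d(-51)) = 1/(-49611 + 442) = 1/(-49169) = -1/49169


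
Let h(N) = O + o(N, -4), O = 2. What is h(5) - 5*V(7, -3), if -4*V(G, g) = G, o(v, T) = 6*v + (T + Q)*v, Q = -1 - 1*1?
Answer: 43/4 ≈ 10.750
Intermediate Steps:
Q = -2 (Q = -1 - 1 = -2)
o(v, T) = 6*v + v*(-2 + T) (o(v, T) = 6*v + (T - 2)*v = 6*v + (-2 + T)*v = 6*v + v*(-2 + T))
V(G, g) = -G/4
h(N) = 2 (h(N) = 2 + N*(4 - 4) = 2 + N*0 = 2 + 0 = 2)
h(5) - 5*V(7, -3) = 2 - (-5)*7/4 = 2 - 5*(-7/4) = 2 + 35/4 = 43/4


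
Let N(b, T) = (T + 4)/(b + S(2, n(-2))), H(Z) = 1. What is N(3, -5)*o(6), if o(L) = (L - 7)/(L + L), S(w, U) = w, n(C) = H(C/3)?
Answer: 1/60 ≈ 0.016667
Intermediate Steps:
n(C) = 1
o(L) = (-7 + L)/(2*L) (o(L) = (-7 + L)/((2*L)) = (-7 + L)*(1/(2*L)) = (-7 + L)/(2*L))
N(b, T) = (4 + T)/(2 + b) (N(b, T) = (T + 4)/(b + 2) = (4 + T)/(2 + b))
N(3, -5)*o(6) = ((4 - 5)/(2 + 3))*((½)*(-7 + 6)/6) = (-1/5)*((½)*(⅙)*(-1)) = ((⅕)*(-1))*(-1/12) = -⅕*(-1/12) = 1/60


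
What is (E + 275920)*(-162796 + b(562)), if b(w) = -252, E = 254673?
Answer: -86512127464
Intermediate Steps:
(E + 275920)*(-162796 + b(562)) = (254673 + 275920)*(-162796 - 252) = 530593*(-163048) = -86512127464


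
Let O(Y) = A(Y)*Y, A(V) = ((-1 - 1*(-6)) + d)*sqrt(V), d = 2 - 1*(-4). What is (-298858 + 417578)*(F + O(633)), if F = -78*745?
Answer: -6898819200 + 826647360*sqrt(633) ≈ 1.3899e+10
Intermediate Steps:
d = 6 (d = 2 + 4 = 6)
F = -58110
A(V) = 11*sqrt(V) (A(V) = ((-1 - 1*(-6)) + 6)*sqrt(V) = ((-1 + 6) + 6)*sqrt(V) = (5 + 6)*sqrt(V) = 11*sqrt(V))
O(Y) = 11*Y**(3/2) (O(Y) = (11*sqrt(Y))*Y = 11*Y**(3/2))
(-298858 + 417578)*(F + O(633)) = (-298858 + 417578)*(-58110 + 11*633**(3/2)) = 118720*(-58110 + 11*(633*sqrt(633))) = 118720*(-58110 + 6963*sqrt(633)) = -6898819200 + 826647360*sqrt(633)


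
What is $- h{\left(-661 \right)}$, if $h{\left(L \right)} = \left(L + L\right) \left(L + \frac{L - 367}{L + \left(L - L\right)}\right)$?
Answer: $-871786$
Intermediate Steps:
$h{\left(L \right)} = 2 L \left(L + \frac{-367 + L}{L}\right)$ ($h{\left(L \right)} = 2 L \left(L + \frac{-367 + L}{L + 0}\right) = 2 L \left(L + \frac{-367 + L}{L}\right)$)
$- h{\left(-661 \right)} = - (-734 + 2 \left(-661\right) + 2 \left(-661\right)^{2}) = - (-734 - 1322 + 2 \cdot 436921) = - (-734 - 1322 + 873842) = \left(-1\right) 871786 = -871786$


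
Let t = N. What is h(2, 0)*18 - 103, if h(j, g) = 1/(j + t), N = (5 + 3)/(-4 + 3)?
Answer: -106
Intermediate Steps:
N = -8 (N = 8/(-1) = 8*(-1) = -8)
t = -8
h(j, g) = 1/(-8 + j) (h(j, g) = 1/(j - 8) = 1/(-8 + j))
h(2, 0)*18 - 103 = 18/(-8 + 2) - 103 = 18/(-6) - 103 = -⅙*18 - 103 = -3 - 103 = -106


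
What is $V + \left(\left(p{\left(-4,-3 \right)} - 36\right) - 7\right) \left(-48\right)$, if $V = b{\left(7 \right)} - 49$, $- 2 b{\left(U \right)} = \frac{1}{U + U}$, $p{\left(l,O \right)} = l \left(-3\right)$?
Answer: $\frac{40291}{28} \approx 1439.0$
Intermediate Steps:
$p{\left(l,O \right)} = - 3 l$
$b{\left(U \right)} = - \frac{1}{4 U}$ ($b{\left(U \right)} = - \frac{1}{2 \left(U + U\right)} = - \frac{1}{2 \cdot 2 U} = - \frac{\frac{1}{2} \frac{1}{U}}{2} = - \frac{1}{4 U}$)
$V = - \frac{1373}{28}$ ($V = - \frac{1}{4 \cdot 7} - 49 = \left(- \frac{1}{4}\right) \frac{1}{7} - 49 = - \frac{1}{28} - 49 = - \frac{1373}{28} \approx -49.036$)
$V + \left(\left(p{\left(-4,-3 \right)} - 36\right) - 7\right) \left(-48\right) = - \frac{1373}{28} + \left(\left(\left(-3\right) \left(-4\right) - 36\right) - 7\right) \left(-48\right) = - \frac{1373}{28} + \left(\left(12 - 36\right) - 7\right) \left(-48\right) = - \frac{1373}{28} + \left(-24 - 7\right) \left(-48\right) = - \frac{1373}{28} - -1488 = - \frac{1373}{28} + 1488 = \frac{40291}{28}$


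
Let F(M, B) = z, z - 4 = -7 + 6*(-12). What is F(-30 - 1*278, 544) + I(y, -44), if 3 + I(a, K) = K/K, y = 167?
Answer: -77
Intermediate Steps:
I(a, K) = -2 (I(a, K) = -3 + K/K = -3 + 1 = -2)
z = -75 (z = 4 + (-7 + 6*(-12)) = 4 + (-7 - 72) = 4 - 79 = -75)
F(M, B) = -75
F(-30 - 1*278, 544) + I(y, -44) = -75 - 2 = -77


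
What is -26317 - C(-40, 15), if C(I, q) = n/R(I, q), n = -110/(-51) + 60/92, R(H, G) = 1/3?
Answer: -10293242/391 ≈ -26325.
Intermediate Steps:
R(H, G) = 1/3
n = 3295/1173 (n = -110*(-1/51) + 60*(1/92) = 110/51 + 15/23 = 3295/1173 ≈ 2.8090)
C(I, q) = 3295/391 (C(I, q) = 3295/(1173*(1/3)) = (3295/1173)*3 = 3295/391)
-26317 - C(-40, 15) = -26317 - 1*3295/391 = -26317 - 3295/391 = -10293242/391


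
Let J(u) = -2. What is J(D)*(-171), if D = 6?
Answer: 342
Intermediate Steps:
J(D)*(-171) = -2*(-171) = 342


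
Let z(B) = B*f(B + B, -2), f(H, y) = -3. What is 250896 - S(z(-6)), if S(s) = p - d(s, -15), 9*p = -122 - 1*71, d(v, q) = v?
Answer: 2258419/9 ≈ 2.5094e+5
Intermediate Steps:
z(B) = -3*B (z(B) = B*(-3) = -3*B)
p = -193/9 (p = (-122 - 1*71)/9 = (-122 - 71)/9 = (⅑)*(-193) = -193/9 ≈ -21.444)
S(s) = -193/9 - s
250896 - S(z(-6)) = 250896 - (-193/9 - (-3)*(-6)) = 250896 - (-193/9 - 1*18) = 250896 - (-193/9 - 18) = 250896 - 1*(-355/9) = 250896 + 355/9 = 2258419/9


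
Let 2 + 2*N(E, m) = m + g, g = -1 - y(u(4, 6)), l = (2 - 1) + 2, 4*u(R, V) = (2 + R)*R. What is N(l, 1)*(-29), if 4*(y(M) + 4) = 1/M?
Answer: -1363/48 ≈ -28.396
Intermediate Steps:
u(R, V) = R*(2 + R)/4 (u(R, V) = ((2 + R)*R)/4 = (R*(2 + R))/4 = R*(2 + R)/4)
y(M) = -4 + 1/(4*M)
l = 3 (l = 1 + 2 = 3)
g = 71/24 (g = -1 - (-4 + 1/(4*(((¼)*4*(2 + 4))))) = -1 - (-4 + 1/(4*(((¼)*4*6)))) = -1 - (-4 + (¼)/6) = -1 - (-4 + (¼)*(⅙)) = -1 - (-4 + 1/24) = -1 - 1*(-95/24) = -1 + 95/24 = 71/24 ≈ 2.9583)
N(E, m) = 23/48 + m/2 (N(E, m) = -1 + (m + 71/24)/2 = -1 + (71/24 + m)/2 = -1 + (71/48 + m/2) = 23/48 + m/2)
N(l, 1)*(-29) = (23/48 + (½)*1)*(-29) = (23/48 + ½)*(-29) = (47/48)*(-29) = -1363/48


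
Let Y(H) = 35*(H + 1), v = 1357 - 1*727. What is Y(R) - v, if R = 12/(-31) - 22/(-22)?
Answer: -17780/31 ≈ -573.55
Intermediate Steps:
R = 19/31 (R = 12*(-1/31) - 22*(-1/22) = -12/31 + 1 = 19/31 ≈ 0.61290)
v = 630 (v = 1357 - 727 = 630)
Y(H) = 35 + 35*H (Y(H) = 35*(1 + H) = 35 + 35*H)
Y(R) - v = (35 + 35*(19/31)) - 1*630 = (35 + 665/31) - 630 = 1750/31 - 630 = -17780/31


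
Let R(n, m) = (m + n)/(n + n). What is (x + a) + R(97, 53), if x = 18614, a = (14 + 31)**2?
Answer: 2002058/97 ≈ 20640.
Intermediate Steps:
a = 2025 (a = 45**2 = 2025)
R(n, m) = (m + n)/(2*n) (R(n, m) = (m + n)/((2*n)) = (m + n)*(1/(2*n)) = (m + n)/(2*n))
(x + a) + R(97, 53) = (18614 + 2025) + (1/2)*(53 + 97)/97 = 20639 + (1/2)*(1/97)*150 = 20639 + 75/97 = 2002058/97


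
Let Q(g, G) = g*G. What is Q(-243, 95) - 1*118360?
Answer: -141445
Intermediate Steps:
Q(g, G) = G*g
Q(-243, 95) - 1*118360 = 95*(-243) - 1*118360 = -23085 - 118360 = -141445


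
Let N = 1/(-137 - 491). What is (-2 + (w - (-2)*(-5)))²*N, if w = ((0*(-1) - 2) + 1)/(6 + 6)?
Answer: -21025/90432 ≈ -0.23250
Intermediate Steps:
w = -1/12 (w = ((0 - 2) + 1)/12 = (-2 + 1)*(1/12) = -1*1/12 = -1/12 ≈ -0.083333)
N = -1/628 (N = 1/(-628) = -1/628 ≈ -0.0015924)
(-2 + (w - (-2)*(-5)))²*N = (-2 + (-1/12 - (-2)*(-5)))²*(-1/628) = (-2 + (-1/12 - 1*10))²*(-1/628) = (-2 + (-1/12 - 10))²*(-1/628) = (-2 - 121/12)²*(-1/628) = (-145/12)²*(-1/628) = (21025/144)*(-1/628) = -21025/90432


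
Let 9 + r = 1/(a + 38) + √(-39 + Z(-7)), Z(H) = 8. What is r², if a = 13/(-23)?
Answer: 36710125/741321 - 15452*I*√31/861 ≈ 49.52 - 99.922*I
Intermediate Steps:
a = -13/23 (a = 13*(-1/23) = -13/23 ≈ -0.56522)
r = -7726/861 + I*√31 (r = -9 + (1/(-13/23 + 38) + √(-39 + 8)) = -9 + (1/(861/23) + √(-31)) = -9 + (23/861 + I*√31) = -7726/861 + I*√31 ≈ -8.9733 + 5.5678*I)
r² = (-7726/861 + I*√31)²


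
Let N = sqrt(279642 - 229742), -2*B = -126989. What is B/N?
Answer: 126989*sqrt(499)/9980 ≈ 284.24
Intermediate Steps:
B = 126989/2 (B = -1/2*(-126989) = 126989/2 ≈ 63495.)
N = 10*sqrt(499) (N = sqrt(49900) = 10*sqrt(499) ≈ 223.38)
B/N = 126989/(2*((10*sqrt(499)))) = 126989*(sqrt(499)/4990)/2 = 126989*sqrt(499)/9980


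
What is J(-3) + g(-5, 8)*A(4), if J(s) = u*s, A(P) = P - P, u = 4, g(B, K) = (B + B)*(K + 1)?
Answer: -12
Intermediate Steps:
g(B, K) = 2*B*(1 + K) (g(B, K) = (2*B)*(1 + K) = 2*B*(1 + K))
A(P) = 0
J(s) = 4*s
J(-3) + g(-5, 8)*A(4) = 4*(-3) + (2*(-5)*(1 + 8))*0 = -12 + (2*(-5)*9)*0 = -12 - 90*0 = -12 + 0 = -12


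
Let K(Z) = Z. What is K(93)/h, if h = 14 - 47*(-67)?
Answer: 93/3163 ≈ 0.029402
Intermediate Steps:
h = 3163 (h = 14 + 3149 = 3163)
K(93)/h = 93/3163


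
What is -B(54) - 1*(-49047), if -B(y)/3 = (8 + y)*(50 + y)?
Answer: 68391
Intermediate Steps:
B(y) = -3*(8 + y)*(50 + y)
-B(54) - 1*(-49047) = -(-1200 - 174*54 - 3*54²) - 1*(-49047) = -(-1200 - 9396 - 3*2916) + 49047 = -(-1200 - 9396 - 8748) + 49047 = -1*(-19344) + 49047 = 19344 + 49047 = 68391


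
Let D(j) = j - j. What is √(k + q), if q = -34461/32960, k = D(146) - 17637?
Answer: I*√299395240215/4120 ≈ 132.81*I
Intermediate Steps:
D(j) = 0
k = -17637 (k = 0 - 17637 = -17637)
q = -34461/32960 (q = -34461*1/32960 = -34461/32960 ≈ -1.0455)
√(k + q) = √(-17637 - 34461/32960) = √(-581349981/32960) = I*√299395240215/4120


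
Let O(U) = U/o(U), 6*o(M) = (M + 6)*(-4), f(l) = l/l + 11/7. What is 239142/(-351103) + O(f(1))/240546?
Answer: -383498730189/563042814920 ≈ -0.68112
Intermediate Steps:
f(l) = 18/7 (f(l) = 1 + 11*(⅐) = 1 + 11/7 = 18/7)
o(M) = -4 - 2*M/3 (o(M) = ((M + 6)*(-4))/6 = ((6 + M)*(-4))/6 = (-24 - 4*M)/6 = -4 - 2*M/3)
O(U) = U/(-4 - 2*U/3)
239142/(-351103) + O(f(1))/240546 = 239142/(-351103) - 3*18/7/(12 + 2*(18/7))/240546 = 239142*(-1/351103) - 3*18/7/(12 + 36/7)*(1/240546) = -239142/351103 - 3*18/7/120/7*(1/240546) = -239142/351103 - 3*18/7*7/120*(1/240546) = -239142/351103 - 9/20*1/240546 = -239142/351103 - 3/1603640 = -383498730189/563042814920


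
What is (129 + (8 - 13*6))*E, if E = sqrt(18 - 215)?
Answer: 59*I*sqrt(197) ≈ 828.1*I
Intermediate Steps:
E = I*sqrt(197) (E = sqrt(-197) = I*sqrt(197) ≈ 14.036*I)
(129 + (8 - 13*6))*E = (129 + (8 - 13*6))*(I*sqrt(197)) = (129 + (8 - 78))*(I*sqrt(197)) = (129 - 70)*(I*sqrt(197)) = 59*(I*sqrt(197)) = 59*I*sqrt(197)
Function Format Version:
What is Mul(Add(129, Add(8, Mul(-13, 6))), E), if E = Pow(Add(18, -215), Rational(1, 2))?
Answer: Mul(59, I, Pow(197, Rational(1, 2))) ≈ Mul(828.10, I)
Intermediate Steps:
E = Mul(I, Pow(197, Rational(1, 2))) (E = Pow(-197, Rational(1, 2)) = Mul(I, Pow(197, Rational(1, 2))) ≈ Mul(14.036, I))
Mul(Add(129, Add(8, Mul(-13, 6))), E) = Mul(Add(129, Add(8, Mul(-13, 6))), Mul(I, Pow(197, Rational(1, 2)))) = Mul(Add(129, Add(8, -78)), Mul(I, Pow(197, Rational(1, 2)))) = Mul(Add(129, -70), Mul(I, Pow(197, Rational(1, 2)))) = Mul(59, Mul(I, Pow(197, Rational(1, 2)))) = Mul(59, I, Pow(197, Rational(1, 2)))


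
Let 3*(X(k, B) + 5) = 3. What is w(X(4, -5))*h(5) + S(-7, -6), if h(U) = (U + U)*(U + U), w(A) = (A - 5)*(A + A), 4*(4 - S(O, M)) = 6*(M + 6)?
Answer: 7204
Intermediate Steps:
X(k, B) = -4 (X(k, B) = -5 + (⅓)*3 = -5 + 1 = -4)
S(O, M) = -5 - 3*M/2 (S(O, M) = 4 - 3*(M + 6)/2 = 4 - 3*(6 + M)/2 = 4 - (36 + 6*M)/4 = 4 + (-9 - 3*M/2) = -5 - 3*M/2)
w(A) = 2*A*(-5 + A) (w(A) = (-5 + A)*(2*A) = 2*A*(-5 + A))
h(U) = 4*U² (h(U) = (2*U)*(2*U) = 4*U²)
w(X(4, -5))*h(5) + S(-7, -6) = (2*(-4)*(-5 - 4))*(4*5²) + (-5 - 3/2*(-6)) = (2*(-4)*(-9))*(4*25) + (-5 + 9) = 72*100 + 4 = 7200 + 4 = 7204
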